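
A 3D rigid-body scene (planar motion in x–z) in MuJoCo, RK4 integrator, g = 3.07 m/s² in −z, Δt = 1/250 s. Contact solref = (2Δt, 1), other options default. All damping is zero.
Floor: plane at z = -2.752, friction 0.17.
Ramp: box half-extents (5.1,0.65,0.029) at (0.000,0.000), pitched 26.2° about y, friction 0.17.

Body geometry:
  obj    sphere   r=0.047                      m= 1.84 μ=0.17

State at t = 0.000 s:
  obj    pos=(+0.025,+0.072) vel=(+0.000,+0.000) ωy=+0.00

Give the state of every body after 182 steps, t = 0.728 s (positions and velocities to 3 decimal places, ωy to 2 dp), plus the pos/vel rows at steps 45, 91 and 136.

State at t = 0.728 s:
  obj    pos=(+0.255,-0.041) vel=(+0.632,-0.311) ωy=+14.99

Key-timestep trajectory:
   step    t(s)  obj.x    obj.z    obj.vx   obj.vz 
     45  0.1800   +0.039  +0.065  +0.156  -0.077
     91  0.3640   +0.083  +0.044  +0.316  -0.156
    136  0.5440   +0.154  +0.009  +0.473  -0.233


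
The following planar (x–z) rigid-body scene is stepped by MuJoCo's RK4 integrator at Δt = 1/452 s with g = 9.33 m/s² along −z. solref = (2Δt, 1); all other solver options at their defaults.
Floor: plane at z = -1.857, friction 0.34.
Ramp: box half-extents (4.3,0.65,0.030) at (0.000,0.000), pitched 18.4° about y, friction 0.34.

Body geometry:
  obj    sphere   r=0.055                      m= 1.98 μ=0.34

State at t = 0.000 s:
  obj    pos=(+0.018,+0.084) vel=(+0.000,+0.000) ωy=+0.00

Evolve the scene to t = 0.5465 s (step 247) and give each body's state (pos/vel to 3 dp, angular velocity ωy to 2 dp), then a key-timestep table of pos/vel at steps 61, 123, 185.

State at t = 0.5465 s:
  obj    pos=(+0.316,-0.016) vel=(+1.091,-0.363) ωy=+20.90

Key-timestep trajectory:
   step    t(s)  obj.x    obj.z    obj.vx   obj.vz 
     61  0.1350   +0.036  +0.078  +0.269  -0.090
    123  0.2721   +0.092  +0.059  +0.543  -0.181
    185  0.4093   +0.185  +0.028  +0.817  -0.272


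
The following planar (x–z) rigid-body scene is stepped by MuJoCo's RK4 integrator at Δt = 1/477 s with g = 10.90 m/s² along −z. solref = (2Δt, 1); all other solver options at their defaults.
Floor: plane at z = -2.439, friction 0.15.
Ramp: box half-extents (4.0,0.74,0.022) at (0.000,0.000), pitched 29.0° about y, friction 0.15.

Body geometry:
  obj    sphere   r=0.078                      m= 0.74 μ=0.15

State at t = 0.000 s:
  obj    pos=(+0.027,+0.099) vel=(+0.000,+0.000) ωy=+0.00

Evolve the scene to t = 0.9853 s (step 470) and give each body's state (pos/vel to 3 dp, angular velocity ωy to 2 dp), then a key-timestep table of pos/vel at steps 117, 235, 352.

State at t = 0.9853 s:
  obj    pos=(+1.667,-0.810) vel=(+3.326,-1.842) ωy=+45.04

Key-timestep trajectory:
   step    t(s)  obj.x    obj.z    obj.vx   obj.vz 
    117  0.2453   +0.129  +0.043  +0.829  -0.465
    235  0.4927   +0.438  -0.128  +1.664  -0.923
    352  0.7379   +0.948  -0.411  +2.486  -1.396


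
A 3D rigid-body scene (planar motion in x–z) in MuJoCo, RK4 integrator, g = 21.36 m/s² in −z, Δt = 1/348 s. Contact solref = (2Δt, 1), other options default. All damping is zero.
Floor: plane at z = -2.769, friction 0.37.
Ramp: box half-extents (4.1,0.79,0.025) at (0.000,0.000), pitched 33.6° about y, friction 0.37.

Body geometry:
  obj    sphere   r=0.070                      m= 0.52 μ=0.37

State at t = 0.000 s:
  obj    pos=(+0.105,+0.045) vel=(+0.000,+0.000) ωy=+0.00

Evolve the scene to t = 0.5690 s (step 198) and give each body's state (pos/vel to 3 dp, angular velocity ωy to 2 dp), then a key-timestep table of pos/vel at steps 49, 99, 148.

State at t = 0.5690 s:
  obj    pos=(+1.243,-0.712) vel=(+4.001,-2.659) ωy=+68.61

Key-timestep trajectory:
   step    t(s)  obj.x    obj.z    obj.vx   obj.vz 
     49  0.1408   +0.175  -0.002  +0.990  -0.658
     99  0.2845   +0.389  -0.145  +2.001  -1.329
    148  0.4253   +0.741  -0.378  +2.991  -1.987


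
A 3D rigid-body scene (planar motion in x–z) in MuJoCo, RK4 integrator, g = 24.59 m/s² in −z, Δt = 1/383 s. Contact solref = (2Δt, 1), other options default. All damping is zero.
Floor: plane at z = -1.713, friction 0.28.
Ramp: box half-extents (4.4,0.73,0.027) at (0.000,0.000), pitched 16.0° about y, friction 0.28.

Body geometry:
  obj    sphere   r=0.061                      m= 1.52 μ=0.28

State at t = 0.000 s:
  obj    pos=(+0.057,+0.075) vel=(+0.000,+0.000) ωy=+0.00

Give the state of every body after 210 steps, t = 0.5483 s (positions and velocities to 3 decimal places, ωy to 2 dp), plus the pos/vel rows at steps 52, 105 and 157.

State at t = 0.5483 s:
  obj    pos=(+0.757,-0.125) vel=(+2.552,-0.732) ωy=+43.51

Key-timestep trajectory:
   step    t(s)  obj.x    obj.z    obj.vx   obj.vz 
     52  0.1358   +0.100  +0.063  +0.632  -0.181
    105  0.2742   +0.232  +0.025  +1.276  -0.366
    157  0.4099   +0.448  -0.037  +1.908  -0.547


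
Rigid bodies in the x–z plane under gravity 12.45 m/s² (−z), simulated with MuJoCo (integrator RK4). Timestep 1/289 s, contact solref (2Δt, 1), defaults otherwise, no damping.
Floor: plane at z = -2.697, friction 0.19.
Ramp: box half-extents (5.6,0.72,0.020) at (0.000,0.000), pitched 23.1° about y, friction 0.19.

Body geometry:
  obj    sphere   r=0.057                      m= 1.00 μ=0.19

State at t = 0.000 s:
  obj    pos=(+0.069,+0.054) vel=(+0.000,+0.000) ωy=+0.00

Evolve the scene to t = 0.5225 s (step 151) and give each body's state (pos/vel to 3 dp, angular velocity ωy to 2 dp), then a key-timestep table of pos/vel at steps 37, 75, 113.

State at t = 0.5225 s:
  obj    pos=(+0.507,-0.133) vel=(+1.677,-0.715) ωy=+31.97

Key-timestep trajectory:
   step    t(s)  obj.x    obj.z    obj.vx   obj.vz 
     37  0.1280   +0.095  +0.043  +0.411  -0.175
     75  0.2595   +0.177  +0.008  +0.833  -0.355
    113  0.3910   +0.314  -0.050  +1.255  -0.535


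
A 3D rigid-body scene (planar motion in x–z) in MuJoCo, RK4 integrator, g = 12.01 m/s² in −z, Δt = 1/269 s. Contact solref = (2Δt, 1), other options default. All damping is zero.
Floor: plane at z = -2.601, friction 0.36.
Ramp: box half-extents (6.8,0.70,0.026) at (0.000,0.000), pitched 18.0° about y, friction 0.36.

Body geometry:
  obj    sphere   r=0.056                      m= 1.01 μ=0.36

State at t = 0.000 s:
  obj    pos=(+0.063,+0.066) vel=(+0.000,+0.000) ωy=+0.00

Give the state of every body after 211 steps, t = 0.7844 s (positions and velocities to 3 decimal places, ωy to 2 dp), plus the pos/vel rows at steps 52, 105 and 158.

State at t = 0.7844 s:
  obj    pos=(+0.839,-0.186) vel=(+1.978,-0.643) ωy=+37.13

Key-timestep trajectory:
   step    t(s)  obj.x    obj.z    obj.vx   obj.vz 
     52  0.1933   +0.110  +0.050  +0.487  -0.158
    105  0.3903   +0.255  +0.003  +0.984  -0.320
    158  0.5874   +0.498  -0.076  +1.481  -0.481


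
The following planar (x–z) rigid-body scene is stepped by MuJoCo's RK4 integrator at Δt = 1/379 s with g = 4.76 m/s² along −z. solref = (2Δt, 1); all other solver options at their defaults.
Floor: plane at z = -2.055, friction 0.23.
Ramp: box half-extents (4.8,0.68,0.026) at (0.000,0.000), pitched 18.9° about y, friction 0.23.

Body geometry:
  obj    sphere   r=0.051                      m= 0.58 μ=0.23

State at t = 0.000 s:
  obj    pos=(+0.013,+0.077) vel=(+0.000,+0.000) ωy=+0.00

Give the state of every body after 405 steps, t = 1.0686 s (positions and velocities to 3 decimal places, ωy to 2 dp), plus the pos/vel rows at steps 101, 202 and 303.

State at t = 1.0686 s:
  obj    pos=(+0.608,-0.127) vel=(+1.113,-0.381) ωy=+23.07

Key-timestep trajectory:
   step    t(s)  obj.x    obj.z    obj.vx   obj.vz 
    101  0.2665   +0.050  +0.064  +0.278  -0.095
    202  0.5330   +0.161  +0.026  +0.555  -0.190
    303  0.7995   +0.346  -0.037  +0.833  -0.285


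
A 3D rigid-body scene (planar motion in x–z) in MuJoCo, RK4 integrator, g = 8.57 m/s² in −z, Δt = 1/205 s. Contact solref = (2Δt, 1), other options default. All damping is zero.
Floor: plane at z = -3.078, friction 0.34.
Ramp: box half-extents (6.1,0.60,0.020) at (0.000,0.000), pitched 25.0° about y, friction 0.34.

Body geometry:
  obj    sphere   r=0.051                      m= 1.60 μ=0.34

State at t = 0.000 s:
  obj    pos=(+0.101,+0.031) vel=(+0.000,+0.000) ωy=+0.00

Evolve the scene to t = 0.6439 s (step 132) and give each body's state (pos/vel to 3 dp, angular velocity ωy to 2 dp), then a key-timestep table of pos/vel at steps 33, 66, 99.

State at t = 0.6439 s:
  obj    pos=(+0.587,-0.195) vel=(+1.510,-0.704) ωy=+32.65

Key-timestep trajectory:
   step    t(s)  obj.x    obj.z    obj.vx   obj.vz 
     33  0.1610   +0.131  +0.017  +0.378  -0.176
     66  0.3220   +0.223  -0.025  +0.755  -0.352
     99  0.4829   +0.375  -0.096  +1.132  -0.528


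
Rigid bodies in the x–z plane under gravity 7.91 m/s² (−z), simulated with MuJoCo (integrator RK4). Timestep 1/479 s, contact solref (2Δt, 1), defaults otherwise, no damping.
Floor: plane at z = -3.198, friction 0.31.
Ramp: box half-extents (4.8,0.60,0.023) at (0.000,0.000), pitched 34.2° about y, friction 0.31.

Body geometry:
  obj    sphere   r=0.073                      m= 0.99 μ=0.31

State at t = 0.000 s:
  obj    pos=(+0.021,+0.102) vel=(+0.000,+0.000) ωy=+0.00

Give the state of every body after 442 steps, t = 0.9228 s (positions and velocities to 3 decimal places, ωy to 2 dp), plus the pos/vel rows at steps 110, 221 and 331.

State at t = 0.9228 s:
  obj    pos=(+1.139,-0.658) vel=(+2.424,-1.647) ωy=+40.14

Key-timestep trajectory:
   step    t(s)  obj.x    obj.z    obj.vx   obj.vz 
    110  0.2296   +0.090  +0.055  +0.603  -0.410
    221  0.4614   +0.301  -0.088  +1.212  -0.824
    331  0.6910   +0.648  -0.324  +1.815  -1.234


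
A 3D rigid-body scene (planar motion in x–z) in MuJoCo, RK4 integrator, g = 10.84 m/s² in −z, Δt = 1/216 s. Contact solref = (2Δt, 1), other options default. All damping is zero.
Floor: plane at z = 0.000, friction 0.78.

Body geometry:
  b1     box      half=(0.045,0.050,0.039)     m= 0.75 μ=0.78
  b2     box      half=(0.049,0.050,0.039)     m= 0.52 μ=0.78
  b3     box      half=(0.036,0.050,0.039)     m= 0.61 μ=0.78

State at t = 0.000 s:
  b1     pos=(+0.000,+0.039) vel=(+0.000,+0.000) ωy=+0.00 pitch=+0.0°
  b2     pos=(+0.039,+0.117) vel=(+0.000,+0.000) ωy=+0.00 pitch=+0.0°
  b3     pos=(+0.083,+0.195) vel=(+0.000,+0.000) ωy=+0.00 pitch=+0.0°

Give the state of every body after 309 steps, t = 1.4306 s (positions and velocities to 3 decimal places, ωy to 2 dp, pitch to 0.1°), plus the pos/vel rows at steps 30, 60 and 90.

State at t = 1.4306 s:
  b1     pos=(+0.000,+0.039) vel=(+0.000,+0.000) ωy=+0.00 pitch=+0.0°
  b2     pos=(+0.091,+0.049) vel=(+0.000,+0.000) ωy=+0.00 pitch=+90.0°
  b3     pos=(+0.207,+0.036) vel=(+0.000,+0.000) ωy=+0.00 pitch=+90.0°

Key-timestep trajectory:
   step    t(s)  b1.x    b1.z    b1.vx   b1.vz   b2.x    b2.z    b2.vx   b2.vz   b3.x    b3.z    b3.vx   b3.vz 
     30  0.1389   +0.000  +0.039  -0.001  +0.000   +0.047  +0.117  +0.135  -0.007   +0.107  +0.184  +0.373  -0.217
     60  0.2778   +0.000  +0.039  +0.000  +0.000   +0.081  +0.093  +0.308  -0.606   +0.179  +0.085  +0.561  -1.393
     90  0.4167   +0.000  +0.039  +0.000  +0.000   +0.091  +0.049  +0.091  -0.063   +0.217  +0.044  -0.055  -0.037


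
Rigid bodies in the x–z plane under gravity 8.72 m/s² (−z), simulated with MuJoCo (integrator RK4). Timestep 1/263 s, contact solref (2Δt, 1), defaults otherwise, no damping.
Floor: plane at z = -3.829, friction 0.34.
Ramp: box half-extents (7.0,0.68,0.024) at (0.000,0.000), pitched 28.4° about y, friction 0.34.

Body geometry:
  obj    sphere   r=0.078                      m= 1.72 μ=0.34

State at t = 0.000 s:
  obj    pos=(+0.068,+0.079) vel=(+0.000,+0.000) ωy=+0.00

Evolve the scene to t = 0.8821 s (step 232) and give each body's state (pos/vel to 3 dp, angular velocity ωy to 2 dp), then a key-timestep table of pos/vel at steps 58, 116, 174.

State at t = 0.8821 s:
  obj    pos=(+1.082,-0.469) vel=(+2.299,-1.243) ωy=+33.50

Key-timestep trajectory:
   step    t(s)  obj.x    obj.z    obj.vx   obj.vz 
     58  0.2205   +0.131  +0.045  +0.575  -0.311
    116  0.4411   +0.322  -0.058  +1.149  -0.622
    174  0.6616   +0.638  -0.229  +1.724  -0.932


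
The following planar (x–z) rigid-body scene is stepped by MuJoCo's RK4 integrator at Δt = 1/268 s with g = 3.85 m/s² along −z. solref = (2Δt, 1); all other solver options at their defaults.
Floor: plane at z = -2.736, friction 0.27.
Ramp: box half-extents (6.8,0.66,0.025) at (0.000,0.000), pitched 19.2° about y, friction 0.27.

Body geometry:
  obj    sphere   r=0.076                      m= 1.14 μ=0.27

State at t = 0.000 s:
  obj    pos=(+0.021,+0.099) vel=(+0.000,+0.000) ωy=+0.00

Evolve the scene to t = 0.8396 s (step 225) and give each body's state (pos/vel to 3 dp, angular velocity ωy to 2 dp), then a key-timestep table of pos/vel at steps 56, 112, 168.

State at t = 0.8396 s:
  obj    pos=(+0.322,-0.005) vel=(+0.717,-0.250) ωy=+9.99

Key-timestep trajectory:
   step    t(s)  obj.x    obj.z    obj.vx   obj.vz 
     56  0.2090   +0.040  +0.093  +0.178  -0.062
    112  0.4179   +0.096  +0.074  +0.357  -0.124
    168  0.6269   +0.189  +0.041  +0.535  -0.186


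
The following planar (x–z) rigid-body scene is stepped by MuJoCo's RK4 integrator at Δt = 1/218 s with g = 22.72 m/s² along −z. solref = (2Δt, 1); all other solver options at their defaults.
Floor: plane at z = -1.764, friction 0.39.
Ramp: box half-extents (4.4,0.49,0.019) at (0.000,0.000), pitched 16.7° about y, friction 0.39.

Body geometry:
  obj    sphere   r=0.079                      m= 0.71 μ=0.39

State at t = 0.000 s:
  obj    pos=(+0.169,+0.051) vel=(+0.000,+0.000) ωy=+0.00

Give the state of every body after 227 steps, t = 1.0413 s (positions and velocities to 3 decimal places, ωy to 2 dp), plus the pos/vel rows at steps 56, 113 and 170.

State at t = 1.0413 s:
  obj    pos=(+2.591,-0.675) vel=(+4.651,-1.395) ωy=+61.46

Key-timestep trajectory:
   step    t(s)  obj.x    obj.z    obj.vx   obj.vz 
     56  0.2569   +0.317  +0.007  +1.148  -0.344
    113  0.5183   +0.769  -0.129  +2.315  -0.695
    170  0.7798   +1.527  -0.356  +3.483  -1.045


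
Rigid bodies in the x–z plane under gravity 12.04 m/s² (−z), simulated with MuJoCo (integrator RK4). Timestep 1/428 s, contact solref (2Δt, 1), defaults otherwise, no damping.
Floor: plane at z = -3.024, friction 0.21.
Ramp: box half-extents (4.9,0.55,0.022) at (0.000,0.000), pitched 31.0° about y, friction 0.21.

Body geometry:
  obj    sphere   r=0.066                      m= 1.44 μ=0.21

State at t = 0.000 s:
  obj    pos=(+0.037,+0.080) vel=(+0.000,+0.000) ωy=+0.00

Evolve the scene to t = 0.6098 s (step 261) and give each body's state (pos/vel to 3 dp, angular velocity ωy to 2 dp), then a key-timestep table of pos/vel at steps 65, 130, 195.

State at t = 0.6098 s:
  obj    pos=(+0.743,-0.344) vel=(+2.315,-1.391) ωy=+40.92

Key-timestep trajectory:
   step    t(s)  obj.x    obj.z    obj.vx   obj.vz 
     65  0.1519   +0.081  +0.054  +0.577  -0.347
    130  0.3037   +0.212  -0.025  +1.153  -0.693
    195  0.4556   +0.431  -0.157  +1.730  -1.039


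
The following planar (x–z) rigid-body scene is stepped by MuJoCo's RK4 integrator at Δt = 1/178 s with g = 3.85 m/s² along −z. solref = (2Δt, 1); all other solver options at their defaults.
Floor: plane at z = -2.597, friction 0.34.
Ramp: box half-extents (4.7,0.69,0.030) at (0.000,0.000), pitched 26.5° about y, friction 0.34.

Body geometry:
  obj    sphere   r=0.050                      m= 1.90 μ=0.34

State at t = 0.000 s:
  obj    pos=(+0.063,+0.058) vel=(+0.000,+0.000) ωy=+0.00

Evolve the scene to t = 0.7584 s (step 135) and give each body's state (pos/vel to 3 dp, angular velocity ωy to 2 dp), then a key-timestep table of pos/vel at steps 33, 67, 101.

State at t = 0.7584 s:
  obj    pos=(+0.379,-0.100) vel=(+0.833,-0.415) ωy=+18.61

Key-timestep trajectory:
   step    t(s)  obj.x    obj.z    obj.vx   obj.vz 
     33  0.1854   +0.082  +0.049  +0.204  -0.102
     67  0.3764   +0.141  +0.019  +0.413  -0.206
    101  0.5674   +0.240  -0.030  +0.623  -0.311


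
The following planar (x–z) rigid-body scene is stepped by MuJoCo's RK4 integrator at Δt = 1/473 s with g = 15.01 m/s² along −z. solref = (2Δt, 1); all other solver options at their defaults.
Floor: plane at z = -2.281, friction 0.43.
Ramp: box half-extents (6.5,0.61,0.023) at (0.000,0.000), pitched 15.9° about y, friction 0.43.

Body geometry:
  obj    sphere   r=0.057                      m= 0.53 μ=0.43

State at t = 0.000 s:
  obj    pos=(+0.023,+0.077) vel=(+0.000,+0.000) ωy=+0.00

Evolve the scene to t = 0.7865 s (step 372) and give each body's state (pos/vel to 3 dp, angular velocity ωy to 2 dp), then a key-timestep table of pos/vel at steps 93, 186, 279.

State at t = 0.7865 s:
  obj    pos=(+0.897,-0.172) vel=(+2.222,-0.633) ωy=+40.52

Key-timestep trajectory:
   step    t(s)  obj.x    obj.z    obj.vx   obj.vz 
     93  0.1966   +0.078  +0.061  +0.555  -0.158
    186  0.3932   +0.241  +0.014  +1.111  -0.316
    279  0.5899   +0.514  -0.063  +1.666  -0.475


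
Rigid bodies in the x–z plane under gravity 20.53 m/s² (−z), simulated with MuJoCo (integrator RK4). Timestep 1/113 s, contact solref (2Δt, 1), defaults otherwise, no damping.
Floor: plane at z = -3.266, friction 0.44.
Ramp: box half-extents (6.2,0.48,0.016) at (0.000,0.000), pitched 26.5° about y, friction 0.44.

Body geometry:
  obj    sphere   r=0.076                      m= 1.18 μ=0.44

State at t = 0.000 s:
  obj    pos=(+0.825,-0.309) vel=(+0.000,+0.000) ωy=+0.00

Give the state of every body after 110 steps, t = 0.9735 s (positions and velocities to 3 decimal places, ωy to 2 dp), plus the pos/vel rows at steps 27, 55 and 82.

State at t = 0.9735 s:
  obj    pos=(+3.599,-1.692) vel=(+5.699,-2.842) ωy=+83.80

Key-timestep trajectory:
   step    t(s)  obj.x    obj.z    obj.vx   obj.vz 
     27  0.2389   +0.992  -0.392  +1.399  -0.698
     55  0.4867   +1.519  -0.655  +2.850  -1.421
     82  0.7257   +2.367  -1.077  +4.249  -2.118


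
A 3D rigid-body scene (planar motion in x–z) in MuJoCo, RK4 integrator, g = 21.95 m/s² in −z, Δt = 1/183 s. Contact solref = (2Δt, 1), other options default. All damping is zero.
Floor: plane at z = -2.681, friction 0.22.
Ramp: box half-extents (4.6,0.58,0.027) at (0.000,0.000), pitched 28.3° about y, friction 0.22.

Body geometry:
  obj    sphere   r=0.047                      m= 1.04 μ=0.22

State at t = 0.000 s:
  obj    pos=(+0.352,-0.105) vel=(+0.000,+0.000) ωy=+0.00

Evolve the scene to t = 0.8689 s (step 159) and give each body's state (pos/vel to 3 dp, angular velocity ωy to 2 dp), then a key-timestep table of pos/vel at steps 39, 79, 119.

State at t = 0.8689 s:
  obj    pos=(+2.822,-1.436) vel=(+5.686,-3.062) ωy=+137.36

Key-timestep trajectory:
   step    t(s)  obj.x    obj.z    obj.vx   obj.vz 
     39  0.2131   +0.501  -0.186  +1.395  -0.751
     79  0.4317   +0.962  -0.434  +2.826  -1.521
    119  0.6503   +1.736  -0.851  +4.256  -2.292


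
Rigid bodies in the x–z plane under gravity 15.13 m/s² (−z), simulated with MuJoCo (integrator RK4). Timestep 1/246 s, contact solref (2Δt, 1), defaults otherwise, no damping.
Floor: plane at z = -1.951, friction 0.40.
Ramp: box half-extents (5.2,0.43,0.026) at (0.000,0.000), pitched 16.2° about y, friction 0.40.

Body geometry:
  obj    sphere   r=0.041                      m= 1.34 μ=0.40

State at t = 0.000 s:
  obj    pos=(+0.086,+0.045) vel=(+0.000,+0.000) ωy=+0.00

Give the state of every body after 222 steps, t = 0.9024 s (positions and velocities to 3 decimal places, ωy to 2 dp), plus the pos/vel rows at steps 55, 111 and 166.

State at t = 0.9024 s:
  obj    pos=(+1.265,-0.298) vel=(+2.613,-0.759) ωy=+66.36

Key-timestep trajectory:
   step    t(s)  obj.x    obj.z    obj.vx   obj.vz 
     55  0.2236   +0.158  +0.024  +0.647  -0.188
    111  0.4512   +0.381  -0.041  +1.306  -0.380
    166  0.6748   +0.745  -0.147  +1.954  -0.568


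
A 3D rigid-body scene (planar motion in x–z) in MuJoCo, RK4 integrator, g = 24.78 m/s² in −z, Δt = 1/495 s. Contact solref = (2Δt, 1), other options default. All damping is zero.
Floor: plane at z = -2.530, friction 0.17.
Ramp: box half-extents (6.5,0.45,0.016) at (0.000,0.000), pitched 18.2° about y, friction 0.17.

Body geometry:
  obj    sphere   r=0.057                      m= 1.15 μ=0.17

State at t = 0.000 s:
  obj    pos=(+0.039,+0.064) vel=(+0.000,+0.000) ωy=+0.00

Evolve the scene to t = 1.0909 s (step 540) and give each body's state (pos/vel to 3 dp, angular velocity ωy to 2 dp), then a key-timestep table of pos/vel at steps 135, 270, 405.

State at t = 1.0909 s:
  obj    pos=(+3.164,-0.963) vel=(+5.729,-1.884) ωy=+105.80

Key-timestep trajectory:
   step    t(s)  obj.x    obj.z    obj.vx   obj.vz 
    135  0.2727   +0.234  +0.000  +1.432  -0.471
    270  0.5455   +0.820  -0.193  +2.865  -0.942
    405  0.8182   +1.797  -0.514  +4.297  -1.413


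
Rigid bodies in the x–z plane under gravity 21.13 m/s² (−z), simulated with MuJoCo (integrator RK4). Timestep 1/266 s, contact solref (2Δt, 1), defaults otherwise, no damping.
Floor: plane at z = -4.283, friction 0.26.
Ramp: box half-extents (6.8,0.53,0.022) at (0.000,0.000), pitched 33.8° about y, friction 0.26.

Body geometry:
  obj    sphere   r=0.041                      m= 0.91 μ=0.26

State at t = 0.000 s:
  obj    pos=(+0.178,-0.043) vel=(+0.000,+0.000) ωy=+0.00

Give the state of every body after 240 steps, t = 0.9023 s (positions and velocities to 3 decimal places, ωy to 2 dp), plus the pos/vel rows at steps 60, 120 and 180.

State at t = 0.9023 s:
  obj    pos=(+3.018,-1.945) vel=(+6.295,-4.214) ωy=+184.72

Key-timestep trajectory:
   step    t(s)  obj.x    obj.z    obj.vx   obj.vz 
     60  0.2256   +0.356  -0.162  +1.574  -1.054
    120  0.4511   +0.888  -0.519  +3.148  -2.107
    180  0.6767   +1.776  -1.113  +4.722  -3.161


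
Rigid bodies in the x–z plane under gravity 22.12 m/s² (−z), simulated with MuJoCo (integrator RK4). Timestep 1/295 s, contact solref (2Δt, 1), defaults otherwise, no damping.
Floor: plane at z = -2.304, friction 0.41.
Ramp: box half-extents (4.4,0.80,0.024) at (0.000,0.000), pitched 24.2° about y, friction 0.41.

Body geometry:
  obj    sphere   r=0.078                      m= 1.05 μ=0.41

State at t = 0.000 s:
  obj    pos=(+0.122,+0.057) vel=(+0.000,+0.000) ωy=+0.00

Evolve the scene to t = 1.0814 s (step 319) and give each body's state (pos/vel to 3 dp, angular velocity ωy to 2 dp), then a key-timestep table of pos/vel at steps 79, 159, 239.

State at t = 1.0814 s:
  obj    pos=(+3.576,-1.495) vel=(+6.388,-2.871) ωy=+89.78

Key-timestep trajectory:
   step    t(s)  obj.x    obj.z    obj.vx   obj.vz 
     79  0.2678   +0.334  -0.038  +1.582  -0.711
    159  0.5390   +0.980  -0.329  +3.184  -1.431
    239  0.8102   +2.061  -0.814  +4.786  -2.151


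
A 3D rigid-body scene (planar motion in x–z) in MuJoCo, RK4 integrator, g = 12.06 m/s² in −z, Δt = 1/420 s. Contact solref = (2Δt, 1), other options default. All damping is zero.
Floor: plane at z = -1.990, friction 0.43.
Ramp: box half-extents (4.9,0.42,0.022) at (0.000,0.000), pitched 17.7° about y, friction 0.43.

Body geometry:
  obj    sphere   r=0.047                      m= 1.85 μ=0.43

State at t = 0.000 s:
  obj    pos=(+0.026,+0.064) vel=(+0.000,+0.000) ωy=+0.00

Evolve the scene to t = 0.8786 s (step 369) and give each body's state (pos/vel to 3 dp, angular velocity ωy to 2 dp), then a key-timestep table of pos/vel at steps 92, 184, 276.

State at t = 0.8786 s:
  obj    pos=(+0.989,-0.243) vel=(+2.192,-0.700) ωy=+48.95

Key-timestep trajectory:
   step    t(s)  obj.x    obj.z    obj.vx   obj.vz 
     92  0.2190   +0.086  +0.045  +0.547  -0.174
    184  0.4381   +0.265  -0.012  +1.093  -0.349
    276  0.6571   +0.565  -0.108  +1.640  -0.523


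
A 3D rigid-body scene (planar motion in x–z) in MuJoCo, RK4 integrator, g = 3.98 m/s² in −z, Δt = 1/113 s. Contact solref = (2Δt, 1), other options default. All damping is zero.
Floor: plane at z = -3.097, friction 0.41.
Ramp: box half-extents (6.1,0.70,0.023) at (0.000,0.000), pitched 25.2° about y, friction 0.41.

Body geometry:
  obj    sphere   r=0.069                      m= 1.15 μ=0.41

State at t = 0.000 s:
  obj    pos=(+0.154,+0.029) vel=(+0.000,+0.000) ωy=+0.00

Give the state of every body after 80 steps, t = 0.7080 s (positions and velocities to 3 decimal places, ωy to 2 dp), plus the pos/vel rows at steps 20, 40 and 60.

State at t = 0.7080 s:
  obj    pos=(+0.429,-0.100) vel=(+0.775,-0.365) ωy=+12.41

Key-timestep trajectory:
   step    t(s)  obj.x    obj.z    obj.vx   obj.vz 
     20  0.1770   +0.171  +0.021  +0.194  -0.091
     40  0.3540   +0.223  -0.003  +0.388  -0.182
     60  0.5310   +0.309  -0.044  +0.582  -0.274


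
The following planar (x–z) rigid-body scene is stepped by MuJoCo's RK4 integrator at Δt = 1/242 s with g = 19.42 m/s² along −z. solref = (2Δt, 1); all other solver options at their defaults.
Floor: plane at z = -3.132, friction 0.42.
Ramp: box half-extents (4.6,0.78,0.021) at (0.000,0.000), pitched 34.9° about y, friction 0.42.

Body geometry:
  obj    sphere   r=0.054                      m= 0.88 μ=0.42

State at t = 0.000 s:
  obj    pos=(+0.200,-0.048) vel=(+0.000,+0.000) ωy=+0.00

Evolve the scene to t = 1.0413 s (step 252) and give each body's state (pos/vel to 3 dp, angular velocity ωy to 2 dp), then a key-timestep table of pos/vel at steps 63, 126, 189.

State at t = 1.0413 s:
  obj    pos=(+3.729,-2.510) vel=(+6.778,-4.728) ωy=+153.03

Key-timestep trajectory:
   step    t(s)  obj.x    obj.z    obj.vx   obj.vz 
     63  0.2603   +0.421  -0.202  +1.695  -1.182
    126  0.5207   +1.082  -0.664  +3.389  -2.364
    189  0.7810   +2.185  -1.433  +5.084  -3.546


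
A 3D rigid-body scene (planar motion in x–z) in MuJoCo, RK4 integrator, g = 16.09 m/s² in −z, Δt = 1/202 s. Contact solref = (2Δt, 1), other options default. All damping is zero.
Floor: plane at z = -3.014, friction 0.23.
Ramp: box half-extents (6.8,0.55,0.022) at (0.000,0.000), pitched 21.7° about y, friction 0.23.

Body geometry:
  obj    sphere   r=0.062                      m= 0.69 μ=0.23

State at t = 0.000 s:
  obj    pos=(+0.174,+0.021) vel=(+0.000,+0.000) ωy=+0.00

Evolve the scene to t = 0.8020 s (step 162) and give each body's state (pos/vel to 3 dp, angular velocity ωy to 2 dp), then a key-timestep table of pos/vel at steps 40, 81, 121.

State at t = 0.8020 s:
  obj    pos=(+1.444,-0.484) vel=(+3.167,-1.260) ωy=+54.96

Key-timestep trajectory:
   step    t(s)  obj.x    obj.z    obj.vx   obj.vz 
     40  0.1980   +0.252  -0.010  +0.782  -0.311
     81  0.4010   +0.492  -0.105  +1.583  -0.630
    121  0.5990   +0.883  -0.261  +2.365  -0.941


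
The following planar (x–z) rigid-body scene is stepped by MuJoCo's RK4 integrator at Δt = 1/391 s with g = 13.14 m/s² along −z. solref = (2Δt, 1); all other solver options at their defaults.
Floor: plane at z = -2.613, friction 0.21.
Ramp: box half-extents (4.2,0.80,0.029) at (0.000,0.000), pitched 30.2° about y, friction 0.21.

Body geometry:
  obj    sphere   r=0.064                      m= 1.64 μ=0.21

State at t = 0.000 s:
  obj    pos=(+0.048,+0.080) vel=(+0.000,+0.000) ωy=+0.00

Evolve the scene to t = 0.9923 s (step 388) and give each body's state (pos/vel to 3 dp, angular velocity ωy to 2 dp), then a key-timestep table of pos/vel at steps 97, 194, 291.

State at t = 0.9923 s:
  obj    pos=(+2.057,-1.090) vel=(+4.049,-2.357) ωy=+73.19

Key-timestep trajectory:
   step    t(s)  obj.x    obj.z    obj.vx   obj.vz 
     97  0.2481   +0.174  +0.007  +1.012  -0.589
    194  0.4962   +0.550  -0.213  +2.025  -1.178
    291  0.7442   +1.178  -0.578  +3.037  -1.768


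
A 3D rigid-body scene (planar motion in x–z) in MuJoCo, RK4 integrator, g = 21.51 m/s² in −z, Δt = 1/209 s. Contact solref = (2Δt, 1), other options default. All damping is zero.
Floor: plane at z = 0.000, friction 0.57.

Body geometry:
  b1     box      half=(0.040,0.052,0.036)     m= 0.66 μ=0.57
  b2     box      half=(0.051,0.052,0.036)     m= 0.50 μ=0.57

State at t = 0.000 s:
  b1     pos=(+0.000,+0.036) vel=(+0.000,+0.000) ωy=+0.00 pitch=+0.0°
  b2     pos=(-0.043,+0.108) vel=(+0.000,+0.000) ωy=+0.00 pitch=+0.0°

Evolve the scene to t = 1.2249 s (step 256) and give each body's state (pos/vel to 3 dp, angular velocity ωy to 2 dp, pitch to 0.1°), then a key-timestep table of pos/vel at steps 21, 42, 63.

State at t = 1.2249 s:
  b1     pos=(+0.000,+0.036) vel=(+0.000,+0.000) ωy=+0.00 pitch=+0.0°
  b2     pos=(-0.090,+0.051) vel=(+0.000,+0.000) ωy=+0.00 pitch=-90.0°

Key-timestep trajectory:
   step    t(s)  b1.x    b1.z    b1.vx   b1.vz   b2.x    b2.z    b2.vx   b2.vz 
     21  0.1005   +0.000  +0.036  +0.000  +0.000   -0.049  +0.107  -0.137  -0.033
     42  0.2010   +0.000  +0.036  +0.000  +0.000   -0.077  +0.080  -0.385  -0.873
     63  0.3014   +0.000  +0.036  +0.000  +0.000   -0.094  +0.053  +0.176  -0.101


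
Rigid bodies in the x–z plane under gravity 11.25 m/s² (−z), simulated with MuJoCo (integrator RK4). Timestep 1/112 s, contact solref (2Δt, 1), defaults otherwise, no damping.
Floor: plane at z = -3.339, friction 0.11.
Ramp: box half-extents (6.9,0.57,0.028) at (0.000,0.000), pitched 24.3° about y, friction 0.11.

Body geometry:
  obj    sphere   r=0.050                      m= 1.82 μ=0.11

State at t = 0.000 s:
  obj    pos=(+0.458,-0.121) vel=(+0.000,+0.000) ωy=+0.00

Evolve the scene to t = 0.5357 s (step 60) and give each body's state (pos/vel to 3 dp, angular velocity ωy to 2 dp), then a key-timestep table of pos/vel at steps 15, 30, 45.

State at t = 0.5357 s:
  obj    pos=(+0.916,-0.328) vel=(+1.709,-0.774) ωy=+30.15

Key-timestep trajectory:
   step    t(s)  obj.x    obj.z    obj.vx   obj.vz 
     15  0.1339   +0.486  -0.134  +0.427  -0.193
     30  0.2679   +0.572  -0.173  +0.846  -0.413
     45  0.4018   +0.716  -0.238  +1.286  -0.568


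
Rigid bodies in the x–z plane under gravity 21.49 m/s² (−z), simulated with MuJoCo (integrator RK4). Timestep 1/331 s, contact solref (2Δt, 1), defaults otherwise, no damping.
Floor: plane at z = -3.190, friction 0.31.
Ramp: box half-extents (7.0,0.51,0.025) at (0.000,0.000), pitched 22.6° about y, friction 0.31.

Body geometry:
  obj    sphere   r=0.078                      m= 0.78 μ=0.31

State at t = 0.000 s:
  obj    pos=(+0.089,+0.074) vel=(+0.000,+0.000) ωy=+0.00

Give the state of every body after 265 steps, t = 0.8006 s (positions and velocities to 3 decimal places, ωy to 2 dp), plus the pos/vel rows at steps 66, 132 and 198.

State at t = 0.8006 s:
  obj    pos=(+1.835,-0.652) vel=(+4.360,-1.815) ωy=+60.54

Key-timestep trajectory:
   step    t(s)  obj.x    obj.z    obj.vx   obj.vz 
     66  0.1994   +0.197  +0.029  +1.086  -0.452
    132  0.3988   +0.522  -0.106  +2.172  -0.904
    198  0.5982   +1.064  -0.331  +3.258  -1.356


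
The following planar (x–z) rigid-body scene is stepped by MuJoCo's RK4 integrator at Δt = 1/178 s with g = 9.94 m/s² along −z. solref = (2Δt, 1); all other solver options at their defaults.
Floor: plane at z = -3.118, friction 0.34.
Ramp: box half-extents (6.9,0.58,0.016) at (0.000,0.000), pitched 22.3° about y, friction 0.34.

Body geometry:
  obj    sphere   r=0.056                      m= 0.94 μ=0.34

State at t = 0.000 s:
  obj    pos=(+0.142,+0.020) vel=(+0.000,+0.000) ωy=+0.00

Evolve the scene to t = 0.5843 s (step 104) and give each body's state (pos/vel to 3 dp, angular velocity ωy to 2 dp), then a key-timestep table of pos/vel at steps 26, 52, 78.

State at t = 0.5843 s:
  obj    pos=(+0.567,-0.155) vel=(+1.456,-0.597) ωy=+28.10

Key-timestep trajectory:
   step    t(s)  obj.x    obj.z    obj.vx   obj.vz 
     26  0.1461   +0.169  +0.009  +0.364  -0.149
     52  0.2921   +0.248  -0.024  +0.728  -0.299
     78  0.4382   +0.381  -0.079  +1.092  -0.448


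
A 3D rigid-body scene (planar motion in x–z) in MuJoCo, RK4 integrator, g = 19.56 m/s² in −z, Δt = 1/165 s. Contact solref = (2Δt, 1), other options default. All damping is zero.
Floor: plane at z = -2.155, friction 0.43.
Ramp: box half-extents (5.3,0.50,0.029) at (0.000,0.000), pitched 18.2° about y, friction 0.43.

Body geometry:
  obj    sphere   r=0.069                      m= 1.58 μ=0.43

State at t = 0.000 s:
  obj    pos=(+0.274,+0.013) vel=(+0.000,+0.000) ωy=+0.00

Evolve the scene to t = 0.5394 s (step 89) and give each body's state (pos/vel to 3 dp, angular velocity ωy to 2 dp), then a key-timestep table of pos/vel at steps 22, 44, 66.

State at t = 0.5394 s:
  obj    pos=(+0.877,-0.185) vel=(+2.236,-0.735) ωy=+34.10

Key-timestep trajectory:
   step    t(s)  obj.x    obj.z    obj.vx   obj.vz 
     22  0.1333   +0.311  +0.001  +0.553  -0.182
     44  0.2667   +0.421  -0.035  +1.106  -0.364
     66  0.4000   +0.606  -0.096  +1.658  -0.545


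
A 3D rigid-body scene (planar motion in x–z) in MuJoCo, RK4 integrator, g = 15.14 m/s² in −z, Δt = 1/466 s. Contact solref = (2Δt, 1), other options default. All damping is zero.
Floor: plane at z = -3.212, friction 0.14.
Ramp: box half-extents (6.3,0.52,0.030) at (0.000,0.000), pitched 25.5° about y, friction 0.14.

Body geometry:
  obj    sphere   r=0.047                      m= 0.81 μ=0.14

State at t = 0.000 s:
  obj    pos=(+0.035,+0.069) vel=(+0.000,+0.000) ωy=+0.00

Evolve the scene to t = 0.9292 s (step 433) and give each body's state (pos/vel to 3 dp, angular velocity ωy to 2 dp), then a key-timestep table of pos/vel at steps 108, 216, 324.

State at t = 0.9292 s:
  obj    pos=(+1.849,-0.797) vel=(+3.905,-1.862) ωy=+92.03

Key-timestep trajectory:
   step    t(s)  obj.x    obj.z    obj.vx   obj.vz 
    108  0.2318   +0.148  +0.015  +0.974  -0.465
    216  0.4635   +0.486  -0.147  +1.948  -0.929
    324  0.6953   +1.051  -0.416  +2.922  -1.394


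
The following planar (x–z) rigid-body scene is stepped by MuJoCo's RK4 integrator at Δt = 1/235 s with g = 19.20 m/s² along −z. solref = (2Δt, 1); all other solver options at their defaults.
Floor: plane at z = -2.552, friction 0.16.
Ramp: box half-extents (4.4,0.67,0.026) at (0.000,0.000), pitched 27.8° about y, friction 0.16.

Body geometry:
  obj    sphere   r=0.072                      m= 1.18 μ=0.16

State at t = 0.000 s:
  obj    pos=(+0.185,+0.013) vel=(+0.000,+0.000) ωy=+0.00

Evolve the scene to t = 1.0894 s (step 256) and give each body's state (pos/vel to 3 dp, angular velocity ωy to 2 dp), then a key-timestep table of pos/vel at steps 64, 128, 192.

State at t = 1.0894 s:
  obj    pos=(+3.543,-1.757) vel=(+6.164,-3.250) ωy=+96.75

Key-timestep trajectory:
   step    t(s)  obj.x    obj.z    obj.vx   obj.vz 
     64  0.2723   +0.395  -0.098  +1.541  -0.813
    128  0.5447   +1.025  -0.429  +3.082  -1.625
    192  0.8170   +2.074  -0.983  +4.623  -2.438


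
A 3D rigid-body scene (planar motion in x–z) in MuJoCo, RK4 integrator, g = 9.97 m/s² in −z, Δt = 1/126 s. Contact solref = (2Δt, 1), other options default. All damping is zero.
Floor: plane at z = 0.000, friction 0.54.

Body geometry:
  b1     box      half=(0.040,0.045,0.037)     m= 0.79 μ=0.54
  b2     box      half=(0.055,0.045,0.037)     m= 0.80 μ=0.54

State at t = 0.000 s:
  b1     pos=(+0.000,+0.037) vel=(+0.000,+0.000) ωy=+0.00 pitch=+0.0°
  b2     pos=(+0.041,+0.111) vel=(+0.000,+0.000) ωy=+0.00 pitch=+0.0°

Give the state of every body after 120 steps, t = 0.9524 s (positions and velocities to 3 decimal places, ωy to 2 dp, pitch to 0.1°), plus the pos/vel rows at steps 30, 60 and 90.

State at t = 0.9524 s:
  b1     pos=(+0.000,+0.037) vel=(+0.000,+0.000) ωy=+0.00 pitch=+0.0°
  b2     pos=(+0.092,+0.055) vel=(+0.003,+0.004) ωy=+0.06 pitch=+89.9°

Key-timestep trajectory:
   step    t(s)  b1.x    b1.z    b1.vx   b1.vz   b2.x    b2.z    b2.vx   b2.vz 
     30  0.2381   +0.000  +0.037  +0.000  +0.000   +0.048  +0.110  +0.085  -0.017
     60  0.4762   +0.000  +0.037  +0.000  +0.000   +0.102  +0.057  +0.205  +0.227
     90  0.7143   +0.000  +0.037  +0.000  +0.000   +0.106  +0.062  -0.199  -0.069


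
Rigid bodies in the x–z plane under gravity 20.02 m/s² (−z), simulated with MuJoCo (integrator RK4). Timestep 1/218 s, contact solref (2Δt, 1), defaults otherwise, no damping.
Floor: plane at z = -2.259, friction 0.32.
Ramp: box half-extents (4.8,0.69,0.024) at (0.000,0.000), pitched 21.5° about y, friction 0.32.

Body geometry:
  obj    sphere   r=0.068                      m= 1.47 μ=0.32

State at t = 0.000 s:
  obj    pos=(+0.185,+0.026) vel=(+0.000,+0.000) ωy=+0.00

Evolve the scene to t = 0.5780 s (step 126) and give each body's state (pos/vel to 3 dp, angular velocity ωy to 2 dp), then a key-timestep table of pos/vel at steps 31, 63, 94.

State at t = 0.5780 s:
  obj    pos=(+1.000,-0.295) vel=(+2.819,-1.110) ωy=+44.54

Key-timestep trajectory:
   step    t(s)  obj.x    obj.z    obj.vx   obj.vz 
     31  0.1422   +0.234  +0.007  +0.694  -0.273
     63  0.2890   +0.389  -0.054  +1.409  -0.555
     94  0.4312   +0.638  -0.153  +2.103  -0.828


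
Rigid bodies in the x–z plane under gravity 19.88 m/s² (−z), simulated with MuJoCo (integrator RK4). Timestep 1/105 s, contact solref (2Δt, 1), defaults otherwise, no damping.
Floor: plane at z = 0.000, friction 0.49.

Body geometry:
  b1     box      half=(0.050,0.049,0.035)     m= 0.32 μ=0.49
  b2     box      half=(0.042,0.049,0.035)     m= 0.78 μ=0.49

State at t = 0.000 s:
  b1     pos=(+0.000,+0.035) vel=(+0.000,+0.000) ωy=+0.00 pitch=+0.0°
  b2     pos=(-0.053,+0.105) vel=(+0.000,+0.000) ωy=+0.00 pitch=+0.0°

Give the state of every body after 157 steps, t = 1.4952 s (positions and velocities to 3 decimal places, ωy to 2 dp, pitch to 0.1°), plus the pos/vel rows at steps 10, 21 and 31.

State at t = 1.4952 s:
  b1     pos=(+0.000,+0.035) vel=(+0.000,+0.000) ωy=+0.00 pitch=+0.0°
  b2     pos=(-0.097,+0.042) vel=(+0.000,+0.000) ωy=+0.00 pitch=-90.0°

Key-timestep trajectory:
   step    t(s)  b1.x    b1.z    b1.vx   b1.vz   b2.x    b2.z    b2.vx   b2.vz 
     10  0.0952   +0.000  +0.035  +0.001  +0.003   -0.058  +0.104  -0.132  -0.025
     21  0.2000   +0.000  +0.035  +0.001  +0.001   -0.088  +0.073  -0.390  -0.929
     31  0.2952   +0.000  +0.035  +0.000  +0.000   -0.098  +0.039  +0.039  +0.098


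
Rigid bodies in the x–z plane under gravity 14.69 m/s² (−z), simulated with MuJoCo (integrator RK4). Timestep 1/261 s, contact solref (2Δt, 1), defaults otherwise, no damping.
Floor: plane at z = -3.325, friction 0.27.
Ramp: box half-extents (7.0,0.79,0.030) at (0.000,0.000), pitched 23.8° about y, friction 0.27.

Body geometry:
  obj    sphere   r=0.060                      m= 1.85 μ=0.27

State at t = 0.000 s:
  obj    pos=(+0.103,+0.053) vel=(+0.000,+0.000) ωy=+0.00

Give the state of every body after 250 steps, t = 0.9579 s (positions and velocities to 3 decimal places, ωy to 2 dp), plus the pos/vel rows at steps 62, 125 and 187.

State at t = 0.9579 s:
  obj    pos=(+1.880,-0.731) vel=(+3.711,-1.637) ωy=+67.59

Key-timestep trajectory:
   step    t(s)  obj.x    obj.z    obj.vx   obj.vz 
     62  0.2375   +0.212  +0.005  +0.920  -0.406
    125  0.4789   +0.547  -0.143  +1.856  -0.818
    187  0.7165   +1.098  -0.386  +2.776  -1.224


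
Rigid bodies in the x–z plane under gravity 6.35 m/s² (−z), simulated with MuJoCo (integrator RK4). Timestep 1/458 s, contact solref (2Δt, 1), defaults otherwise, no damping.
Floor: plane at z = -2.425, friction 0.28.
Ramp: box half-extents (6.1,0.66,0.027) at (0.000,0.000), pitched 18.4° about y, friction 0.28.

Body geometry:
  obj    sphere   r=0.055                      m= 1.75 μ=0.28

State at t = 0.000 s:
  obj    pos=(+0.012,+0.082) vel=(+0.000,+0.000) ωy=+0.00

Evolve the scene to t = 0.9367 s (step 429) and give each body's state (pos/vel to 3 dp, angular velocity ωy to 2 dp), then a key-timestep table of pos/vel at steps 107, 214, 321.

State at t = 0.9367 s:
  obj    pos=(+0.608,-0.116) vel=(+1.273,-0.423) ωy=+24.38

Key-timestep trajectory:
   step    t(s)  obj.x    obj.z    obj.vx   obj.vz 
    107  0.2336   +0.049  +0.070  +0.317  -0.106
    214  0.4672   +0.160  +0.033  +0.635  -0.211
    321  0.7009   +0.346  -0.029  +0.952  -0.317
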